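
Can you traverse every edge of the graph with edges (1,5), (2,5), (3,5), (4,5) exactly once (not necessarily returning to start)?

Step 1: Find the degree of each vertex:
  deg(1) = 1
  deg(2) = 1
  deg(3) = 1
  deg(4) = 1
  deg(5) = 4

Step 2: Count vertices with odd degree:
  Odd-degree vertices: 1, 2, 3, 4 (4 total)

Step 3: Apply Euler's theorem:
  - Eulerian circuit exists iff graph is connected and all vertices have even degree
  - Eulerian path exists iff graph is connected and has 0 or 2 odd-degree vertices

Graph has 4 odd-degree vertices (need 0 or 2).
Neither Eulerian path nor Eulerian circuit exists.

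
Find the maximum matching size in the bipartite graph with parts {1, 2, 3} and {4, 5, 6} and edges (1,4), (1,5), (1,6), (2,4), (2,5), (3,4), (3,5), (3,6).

Step 1: List the neighbors of each left vertex:
  1: 4, 5, 6
  2: 4, 5
  3: 4, 5, 6

Step 2: Greedily match left vertices, then look for augmenting paths:
  Match 1 -- 4
  Match 2 -- 5
  Match 3 -- 6
  No augmenting path remains.

Step 3: Verify this is maximum:
  Matching size 3 = min(|L|, |R|) = min(3, 3), which is an upper bound, so this matching is maximum.

Maximum matching: {(1,4), (2,5), (3,6)}
Size: 3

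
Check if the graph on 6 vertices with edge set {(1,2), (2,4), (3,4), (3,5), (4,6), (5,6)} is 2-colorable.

Step 1: Attempt 2-coloring using BFS:
  Start at vertex 1, assign color 0
  Color vertex 2 with color 1 (neighbor of 1)
  Color vertex 4 with color 0 (neighbor of 2)
  Color vertex 3 with color 1 (neighbor of 4)
  Color vertex 6 with color 1 (neighbor of 4)
  Color vertex 5 with color 0 (neighbor of 3)

Step 2: 2-coloring succeeded. No conflicts found.
  Set A (color 0): {1, 4, 5}
  Set B (color 1): {2, 3, 6}

The graph is bipartite with partition {1, 4, 5}, {2, 3, 6}.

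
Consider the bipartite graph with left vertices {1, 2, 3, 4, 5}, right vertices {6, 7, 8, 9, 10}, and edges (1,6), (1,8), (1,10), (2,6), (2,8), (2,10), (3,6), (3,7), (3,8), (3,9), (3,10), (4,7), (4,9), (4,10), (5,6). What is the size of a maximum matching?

Step 1: List the neighbors of each left vertex:
  1: 6, 8, 10
  2: 6, 8, 10
  3: 6, 7, 8, 9, 10
  4: 7, 9, 10
  5: 6

Step 2: Greedily match left vertices, then look for augmenting paths:
  Match 1 -- 10
  Match 2 -- 8
  Match 3 -- 7
  Match 4 -- 9
  Match 5 -- 6
  No augmenting path remains.

Step 3: Verify this is maximum:
  Matching size 5 = min(|L|, |R|) = min(5, 5), which is an upper bound, so this matching is maximum.

Maximum matching: {(1,10), (2,8), (3,7), (4,9), (5,6)}
Size: 5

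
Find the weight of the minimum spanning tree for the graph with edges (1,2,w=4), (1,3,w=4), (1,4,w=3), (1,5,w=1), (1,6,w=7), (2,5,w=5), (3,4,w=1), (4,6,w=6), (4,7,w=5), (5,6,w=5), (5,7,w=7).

Apply Kruskal's algorithm (sort edges by weight, add if no cycle):

Sorted edges by weight:
  (1,5) w=1
  (3,4) w=1
  (1,4) w=3
  (1,2) w=4
  (1,3) w=4
  (2,5) w=5
  (4,7) w=5
  (5,6) w=5
  (4,6) w=6
  (1,6) w=7
  (5,7) w=7

Add edge (1,5) w=1 -- no cycle. Running total: 1
Add edge (3,4) w=1 -- no cycle. Running total: 2
Add edge (1,4) w=3 -- no cycle. Running total: 5
Add edge (1,2) w=4 -- no cycle. Running total: 9
Skip edge (1,3) w=4 -- would create cycle
Skip edge (2,5) w=5 -- would create cycle
Add edge (4,7) w=5 -- no cycle. Running total: 14
Add edge (5,6) w=5 -- no cycle. Running total: 19

MST edges: (1,5,w=1), (3,4,w=1), (1,4,w=3), (1,2,w=4), (4,7,w=5), (5,6,w=5)
Total MST weight: 1 + 1 + 3 + 4 + 5 + 5 = 19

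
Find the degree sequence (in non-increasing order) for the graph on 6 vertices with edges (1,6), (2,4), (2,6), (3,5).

Step 1: Count edges incident to each vertex:
  deg(1) = 1 (neighbors: 6)
  deg(2) = 2 (neighbors: 4, 6)
  deg(3) = 1 (neighbors: 5)
  deg(4) = 1 (neighbors: 2)
  deg(5) = 1 (neighbors: 3)
  deg(6) = 2 (neighbors: 1, 2)

Step 2: Sort degrees in non-increasing order:
  Degrees: [1, 2, 1, 1, 1, 2] -> sorted: [2, 2, 1, 1, 1, 1]

Degree sequence: [2, 2, 1, 1, 1, 1]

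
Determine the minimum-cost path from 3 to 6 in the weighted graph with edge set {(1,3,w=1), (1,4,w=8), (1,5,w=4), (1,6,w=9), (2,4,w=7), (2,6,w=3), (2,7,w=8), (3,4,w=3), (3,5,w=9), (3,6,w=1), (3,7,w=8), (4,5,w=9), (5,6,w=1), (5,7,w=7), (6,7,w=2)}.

Step 1: Build adjacency list with weights:
  1: 3(w=1), 4(w=8), 5(w=4), 6(w=9)
  2: 4(w=7), 6(w=3), 7(w=8)
  3: 1(w=1), 4(w=3), 5(w=9), 6(w=1), 7(w=8)
  4: 1(w=8), 2(w=7), 3(w=3), 5(w=9)
  5: 1(w=4), 3(w=9), 4(w=9), 6(w=1), 7(w=7)
  6: 1(w=9), 2(w=3), 3(w=1), 5(w=1), 7(w=2)
  7: 2(w=8), 3(w=8), 5(w=7), 6(w=2)

Step 2: Apply Dijkstra's algorithm from vertex 3:
  Visit vertex 3 (distance=0)
    Update dist[1] = 1
    Update dist[4] = 3
    Update dist[5] = 9
    Update dist[6] = 1
    Update dist[7] = 8
  Visit vertex 1 (distance=1)
    Update dist[5] = 5
  Visit vertex 6 (distance=1)
    Update dist[2] = 4
    Update dist[5] = 2
    Update dist[7] = 3

Step 3: Shortest path: 3 -> 6
Total weight: 1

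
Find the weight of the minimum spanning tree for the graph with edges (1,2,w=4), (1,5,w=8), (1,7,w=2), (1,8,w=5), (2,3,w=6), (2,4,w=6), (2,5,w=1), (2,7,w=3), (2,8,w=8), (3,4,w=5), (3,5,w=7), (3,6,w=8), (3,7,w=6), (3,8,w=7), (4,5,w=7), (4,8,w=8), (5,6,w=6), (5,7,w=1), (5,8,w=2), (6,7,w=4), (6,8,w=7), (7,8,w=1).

Apply Kruskal's algorithm (sort edges by weight, add if no cycle):

Sorted edges by weight:
  (2,5) w=1
  (5,7) w=1
  (7,8) w=1
  (1,7) w=2
  (5,8) w=2
  (2,7) w=3
  (1,2) w=4
  (6,7) w=4
  (1,8) w=5
  (3,4) w=5
  (2,4) w=6
  (2,3) w=6
  (3,7) w=6
  (5,6) w=6
  (3,5) w=7
  (3,8) w=7
  (4,5) w=7
  (6,8) w=7
  (1,5) w=8
  (2,8) w=8
  (3,6) w=8
  (4,8) w=8

Add edge (2,5) w=1 -- no cycle. Running total: 1
Add edge (5,7) w=1 -- no cycle. Running total: 2
Add edge (7,8) w=1 -- no cycle. Running total: 3
Add edge (1,7) w=2 -- no cycle. Running total: 5
Skip edge (5,8) w=2 -- would create cycle
Skip edge (2,7) w=3 -- would create cycle
Skip edge (1,2) w=4 -- would create cycle
Add edge (6,7) w=4 -- no cycle. Running total: 9
Skip edge (1,8) w=5 -- would create cycle
Add edge (3,4) w=5 -- no cycle. Running total: 14
Add edge (2,4) w=6 -- no cycle. Running total: 20

MST edges: (2,5,w=1), (5,7,w=1), (7,8,w=1), (1,7,w=2), (6,7,w=4), (3,4,w=5), (2,4,w=6)
Total MST weight: 1 + 1 + 1 + 2 + 4 + 5 + 6 = 20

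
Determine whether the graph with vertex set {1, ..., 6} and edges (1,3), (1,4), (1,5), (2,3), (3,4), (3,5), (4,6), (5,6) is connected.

Step 1: Build adjacency list from edges:
  1: 3, 4, 5
  2: 3
  3: 1, 2, 4, 5
  4: 1, 3, 6
  5: 1, 3, 6
  6: 4, 5

Step 2: Run BFS/DFS from vertex 1:
  Visited: {1, 3, 4, 5, 2, 6}
  Reached 6 of 6 vertices

Step 3: All 6 vertices reached from vertex 1, so the graph is connected.
Answer: Yes, the graph is connected.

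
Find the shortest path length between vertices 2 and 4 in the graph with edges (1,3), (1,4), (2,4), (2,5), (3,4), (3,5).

Step 1: Build adjacency list:
  1: 3, 4
  2: 4, 5
  3: 1, 4, 5
  4: 1, 2, 3
  5: 2, 3

Step 2: BFS from vertex 2 to find shortest path to 4:
  vertex 4 reached at distance 1

Step 3: Shortest path: 2 -> 4
Path length: 1 edge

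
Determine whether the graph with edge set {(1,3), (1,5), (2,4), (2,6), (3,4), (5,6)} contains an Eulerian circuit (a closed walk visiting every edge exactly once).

Step 1: Find the degree of each vertex:
  deg(1) = 2
  deg(2) = 2
  deg(3) = 2
  deg(4) = 2
  deg(5) = 2
  deg(6) = 2

Step 2: Count vertices with odd degree:
  All vertices have even degree (0 odd-degree vertices)

Step 3: Apply Euler's theorem:
  - Eulerian circuit exists iff graph is connected and all vertices have even degree
  - Eulerian path exists iff graph is connected and has 0 or 2 odd-degree vertices

Graph is connected with 0 odd-degree vertices.
Both Eulerian circuit and Eulerian path exist.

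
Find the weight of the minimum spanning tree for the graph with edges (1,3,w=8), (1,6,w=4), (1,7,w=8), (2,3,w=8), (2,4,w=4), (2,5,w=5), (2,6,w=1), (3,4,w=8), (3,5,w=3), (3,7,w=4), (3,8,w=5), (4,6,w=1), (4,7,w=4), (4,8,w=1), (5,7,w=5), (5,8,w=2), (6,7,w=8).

Apply Kruskal's algorithm (sort edges by weight, add if no cycle):

Sorted edges by weight:
  (2,6) w=1
  (4,6) w=1
  (4,8) w=1
  (5,8) w=2
  (3,5) w=3
  (1,6) w=4
  (2,4) w=4
  (3,7) w=4
  (4,7) w=4
  (2,5) w=5
  (3,8) w=5
  (5,7) w=5
  (1,3) w=8
  (1,7) w=8
  (2,3) w=8
  (3,4) w=8
  (6,7) w=8

Add edge (2,6) w=1 -- no cycle. Running total: 1
Add edge (4,6) w=1 -- no cycle. Running total: 2
Add edge (4,8) w=1 -- no cycle. Running total: 3
Add edge (5,8) w=2 -- no cycle. Running total: 5
Add edge (3,5) w=3 -- no cycle. Running total: 8
Add edge (1,6) w=4 -- no cycle. Running total: 12
Skip edge (2,4) w=4 -- would create cycle
Add edge (3,7) w=4 -- no cycle. Running total: 16

MST edges: (2,6,w=1), (4,6,w=1), (4,8,w=1), (5,8,w=2), (3,5,w=3), (1,6,w=4), (3,7,w=4)
Total MST weight: 1 + 1 + 1 + 2 + 3 + 4 + 4 = 16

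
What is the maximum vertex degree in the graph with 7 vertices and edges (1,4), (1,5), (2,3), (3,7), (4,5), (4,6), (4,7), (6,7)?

Step 1: Count edges incident to each vertex:
  deg(1) = 2 (neighbors: 4, 5)
  deg(2) = 1 (neighbors: 3)
  deg(3) = 2 (neighbors: 2, 7)
  deg(4) = 4 (neighbors: 1, 5, 6, 7)
  deg(5) = 2 (neighbors: 1, 4)
  deg(6) = 2 (neighbors: 4, 7)
  deg(7) = 3 (neighbors: 3, 4, 6)

Step 2: Find maximum:
  max(2, 1, 2, 4, 2, 2, 3) = 4 (vertex 4)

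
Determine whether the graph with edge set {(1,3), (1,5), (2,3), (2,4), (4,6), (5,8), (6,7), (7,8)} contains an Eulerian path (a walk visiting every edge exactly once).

Step 1: Find the degree of each vertex:
  deg(1) = 2
  deg(2) = 2
  deg(3) = 2
  deg(4) = 2
  deg(5) = 2
  deg(6) = 2
  deg(7) = 2
  deg(8) = 2

Step 2: Count vertices with odd degree:
  All vertices have even degree (0 odd-degree vertices)

Step 3: Apply Euler's theorem:
  - Eulerian circuit exists iff graph is connected and all vertices have even degree
  - Eulerian path exists iff graph is connected and has 0 or 2 odd-degree vertices

Graph is connected with 0 odd-degree vertices.
Both Eulerian circuit and Eulerian path exist.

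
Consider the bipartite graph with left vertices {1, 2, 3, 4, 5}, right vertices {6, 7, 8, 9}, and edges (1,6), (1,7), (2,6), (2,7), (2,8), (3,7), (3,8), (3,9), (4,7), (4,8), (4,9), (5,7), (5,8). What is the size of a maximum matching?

Step 1: List the neighbors of each left vertex:
  1: 6, 7
  2: 6, 7, 8
  3: 7, 8, 9
  4: 7, 8, 9
  5: 7, 8

Step 2: Greedily match left vertices, then look for augmenting paths:
  Match 1 -- 6
  Match 2 -- 7
  Match 3 -- 8
  Match 4 -- 9
  No augmenting path remains.

Step 3: Verify this is maximum:
  Matching size 4 = min(|L|, |R|) = min(5, 4), which is an upper bound, so this matching is maximum.

Maximum matching: {(1,6), (2,7), (3,8), (4,9)}
Size: 4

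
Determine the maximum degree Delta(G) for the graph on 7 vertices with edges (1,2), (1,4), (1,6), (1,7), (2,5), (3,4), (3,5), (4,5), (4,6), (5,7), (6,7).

Step 1: Count edges incident to each vertex:
  deg(1) = 4 (neighbors: 2, 4, 6, 7)
  deg(2) = 2 (neighbors: 1, 5)
  deg(3) = 2 (neighbors: 4, 5)
  deg(4) = 4 (neighbors: 1, 3, 5, 6)
  deg(5) = 4 (neighbors: 2, 3, 4, 7)
  deg(6) = 3 (neighbors: 1, 4, 7)
  deg(7) = 3 (neighbors: 1, 5, 6)

Step 2: Find maximum:
  max(4, 2, 2, 4, 4, 3, 3) = 4 (vertex 1)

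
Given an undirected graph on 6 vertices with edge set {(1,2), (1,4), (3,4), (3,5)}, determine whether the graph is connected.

Step 1: Build adjacency list from edges:
  1: 2, 4
  2: 1
  3: 4, 5
  4: 1, 3
  5: 3
  6: (none)

Step 2: Run BFS/DFS from vertex 1:
  Visited: {1, 2, 4, 3, 5}
  Reached 5 of 6 vertices

Step 3: Only 5 of 6 vertices reached. Graph is disconnected.
Connected components: {1, 2, 3, 4, 5}, {6}
Answer: No, the graph is not connected (2 components).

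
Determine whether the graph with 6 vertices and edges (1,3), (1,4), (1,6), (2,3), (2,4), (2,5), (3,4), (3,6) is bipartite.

Step 1: Attempt 2-coloring using BFS:
  Start at vertex 1, assign color 0
  Color vertex 3 with color 1 (neighbor of 1)
  Color vertex 4 with color 1 (neighbor of 1)
  Color vertex 6 with color 1 (neighbor of 1)
  Color vertex 2 with color 0 (neighbor of 3)

Step 2: Conflict found! Vertices 3 and 4 are adjacent but have the same color.
This means the graph contains an odd cycle.

The graph is NOT bipartite.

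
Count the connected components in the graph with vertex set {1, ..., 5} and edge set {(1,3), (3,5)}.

Step 1: Build adjacency list from edges:
  1: 3
  2: (none)
  3: 1, 5
  4: (none)
  5: 3

Step 2: Run BFS/DFS from vertex 1:
  Visited: {1, 3, 5}
  Reached 3 of 5 vertices

Step 3: Only 3 of 5 vertices reached. Graph is disconnected.
Connected components: {1, 3, 5}, {2}, {4}
Number of connected components: 3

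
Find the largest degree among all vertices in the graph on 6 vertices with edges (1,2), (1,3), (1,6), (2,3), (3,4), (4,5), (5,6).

Step 1: Count edges incident to each vertex:
  deg(1) = 3 (neighbors: 2, 3, 6)
  deg(2) = 2 (neighbors: 1, 3)
  deg(3) = 3 (neighbors: 1, 2, 4)
  deg(4) = 2 (neighbors: 3, 5)
  deg(5) = 2 (neighbors: 4, 6)
  deg(6) = 2 (neighbors: 1, 5)

Step 2: Find maximum:
  max(3, 2, 3, 2, 2, 2) = 3 (vertex 1)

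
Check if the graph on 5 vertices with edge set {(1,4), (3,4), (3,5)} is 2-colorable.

Step 1: Attempt 2-coloring using BFS:
  Start at vertex 1, assign color 0
  Color vertex 4 with color 1 (neighbor of 1)
  Color vertex 3 with color 0 (neighbor of 4)
  Color vertex 5 with color 1 (neighbor of 3)
  Start new component at vertex 2, assign color 0

Step 2: 2-coloring succeeded. No conflicts found.
  Set A (color 0): {1, 2, 3}
  Set B (color 1): {4, 5}

The graph is bipartite with partition {1, 2, 3}, {4, 5}.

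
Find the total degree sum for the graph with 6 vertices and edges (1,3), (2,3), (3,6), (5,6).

Step 1: Count edges incident to each vertex:
  deg(1) = 1 (neighbors: 3)
  deg(2) = 1 (neighbors: 3)
  deg(3) = 3 (neighbors: 1, 2, 6)
  deg(4) = 0 (neighbors: none)
  deg(5) = 1 (neighbors: 6)
  deg(6) = 2 (neighbors: 3, 5)

Step 2: Sum all degrees:
  1 + 1 + 3 + 0 + 1 + 2 = 8

Verification: sum of degrees = 2 * |E| = 2 * 4 = 8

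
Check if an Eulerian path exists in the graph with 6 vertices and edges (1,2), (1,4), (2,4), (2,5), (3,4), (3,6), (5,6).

Step 1: Find the degree of each vertex:
  deg(1) = 2
  deg(2) = 3
  deg(3) = 2
  deg(4) = 3
  deg(5) = 2
  deg(6) = 2

Step 2: Count vertices with odd degree:
  Odd-degree vertices: 2, 4 (2 total)

Step 3: Apply Euler's theorem:
  - Eulerian circuit exists iff graph is connected and all vertices have even degree
  - Eulerian path exists iff graph is connected and has 0 or 2 odd-degree vertices

Graph is connected with exactly 2 odd-degree vertices (2, 4).
Eulerian path exists (starting and ending at the odd-degree vertices), but no Eulerian circuit.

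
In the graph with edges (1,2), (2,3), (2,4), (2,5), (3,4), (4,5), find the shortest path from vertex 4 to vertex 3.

Step 1: Build adjacency list:
  1: 2
  2: 1, 3, 4, 5
  3: 2, 4
  4: 2, 3, 5
  5: 2, 4

Step 2: BFS from vertex 4 to find shortest path to 3:
  vertex 2 reached at distance 1
  vertex 3 reached at distance 1

Step 3: Shortest path: 4 -> 3
Path length: 1 edge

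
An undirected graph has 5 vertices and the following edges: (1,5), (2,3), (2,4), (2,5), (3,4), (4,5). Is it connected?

Step 1: Build adjacency list from edges:
  1: 5
  2: 3, 4, 5
  3: 2, 4
  4: 2, 3, 5
  5: 1, 2, 4

Step 2: Run BFS/DFS from vertex 1:
  Visited: {1, 5, 2, 4, 3}
  Reached 5 of 5 vertices

Step 3: All 5 vertices reached from vertex 1, so the graph is connected.
Answer: Yes, the graph is connected.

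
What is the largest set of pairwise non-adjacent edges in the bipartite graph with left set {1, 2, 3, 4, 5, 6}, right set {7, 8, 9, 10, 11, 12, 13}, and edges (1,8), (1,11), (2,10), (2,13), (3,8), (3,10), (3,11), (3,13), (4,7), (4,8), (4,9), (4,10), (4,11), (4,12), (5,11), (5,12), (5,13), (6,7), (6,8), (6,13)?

Step 1: List the neighbors of each left vertex:
  1: 8, 11
  2: 10, 13
  3: 8, 10, 11, 13
  4: 7, 8, 9, 10, 11, 12
  5: 11, 12, 13
  6: 7, 8, 13

Step 2: Greedily match left vertices, then look for augmenting paths:
  Match 1 -- 8
  Match 2 -- 10
  Match 3 -- 11
  Match 4 -- 7
  Match 5 -- 12
  Match 6 -- 13
  No augmenting path remains.

Step 3: Verify this is maximum:
  Matching size 6 = min(|L|, |R|) = min(6, 7), which is an upper bound, so this matching is maximum.

Maximum matching: {(1,8), (2,10), (3,11), (4,7), (5,12), (6,13)}
Size: 6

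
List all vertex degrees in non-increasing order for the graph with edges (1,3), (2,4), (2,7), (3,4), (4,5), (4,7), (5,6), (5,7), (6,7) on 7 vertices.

Step 1: Count edges incident to each vertex:
  deg(1) = 1 (neighbors: 3)
  deg(2) = 2 (neighbors: 4, 7)
  deg(3) = 2 (neighbors: 1, 4)
  deg(4) = 4 (neighbors: 2, 3, 5, 7)
  deg(5) = 3 (neighbors: 4, 6, 7)
  deg(6) = 2 (neighbors: 5, 7)
  deg(7) = 4 (neighbors: 2, 4, 5, 6)

Step 2: Sort degrees in non-increasing order:
  Degrees: [1, 2, 2, 4, 3, 2, 4] -> sorted: [4, 4, 3, 2, 2, 2, 1]

Degree sequence: [4, 4, 3, 2, 2, 2, 1]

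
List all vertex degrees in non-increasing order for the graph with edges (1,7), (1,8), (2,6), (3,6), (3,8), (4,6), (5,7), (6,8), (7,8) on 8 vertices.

Step 1: Count edges incident to each vertex:
  deg(1) = 2 (neighbors: 7, 8)
  deg(2) = 1 (neighbors: 6)
  deg(3) = 2 (neighbors: 6, 8)
  deg(4) = 1 (neighbors: 6)
  deg(5) = 1 (neighbors: 7)
  deg(6) = 4 (neighbors: 2, 3, 4, 8)
  deg(7) = 3 (neighbors: 1, 5, 8)
  deg(8) = 4 (neighbors: 1, 3, 6, 7)

Step 2: Sort degrees in non-increasing order:
  Degrees: [2, 1, 2, 1, 1, 4, 3, 4] -> sorted: [4, 4, 3, 2, 2, 1, 1, 1]

Degree sequence: [4, 4, 3, 2, 2, 1, 1, 1]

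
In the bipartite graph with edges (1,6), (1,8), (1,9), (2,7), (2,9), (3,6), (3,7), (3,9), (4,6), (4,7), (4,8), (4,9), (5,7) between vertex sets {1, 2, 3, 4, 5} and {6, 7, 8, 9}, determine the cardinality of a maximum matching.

Step 1: List the neighbors of each left vertex:
  1: 6, 8, 9
  2: 7, 9
  3: 6, 7, 9
  4: 6, 7, 8, 9
  5: 7

Step 2: Greedily match left vertices, then look for augmenting paths:
  Match 1 -- 6
  Match 2 -- 7
  Match 3 -- 9
  Match 4 -- 8
  No augmenting path remains.

Step 3: Verify this is maximum:
  Matching size 4 = min(|L|, |R|) = min(5, 4), which is an upper bound, so this matching is maximum.

Maximum matching: {(1,6), (2,7), (3,9), (4,8)}
Size: 4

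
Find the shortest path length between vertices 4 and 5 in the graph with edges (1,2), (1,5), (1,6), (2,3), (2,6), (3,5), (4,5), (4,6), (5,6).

Step 1: Build adjacency list:
  1: 2, 5, 6
  2: 1, 3, 6
  3: 2, 5
  4: 5, 6
  5: 1, 3, 4, 6
  6: 1, 2, 4, 5

Step 2: BFS from vertex 4 to find shortest path to 5:
  vertex 5 reached at distance 1

Step 3: Shortest path: 4 -> 5
Path length: 1 edge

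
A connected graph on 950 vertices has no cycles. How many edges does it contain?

A tree on n vertices always has exactly n - 1 edges.
For n = 950: edges = 950 - 1 = 949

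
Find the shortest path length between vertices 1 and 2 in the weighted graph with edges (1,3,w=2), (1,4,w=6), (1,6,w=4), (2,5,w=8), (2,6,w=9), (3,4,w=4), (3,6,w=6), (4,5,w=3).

Step 1: Build adjacency list with weights:
  1: 3(w=2), 4(w=6), 6(w=4)
  2: 5(w=8), 6(w=9)
  3: 1(w=2), 4(w=4), 6(w=6)
  4: 1(w=6), 3(w=4), 5(w=3)
  5: 2(w=8), 4(w=3)
  6: 1(w=4), 2(w=9), 3(w=6)

Step 2: Apply Dijkstra's algorithm from vertex 1:
  Visit vertex 1 (distance=0)
    Update dist[3] = 2
    Update dist[4] = 6
    Update dist[6] = 4
  Visit vertex 3 (distance=2)
  Visit vertex 6 (distance=4)
    Update dist[2] = 13
  Visit vertex 4 (distance=6)
    Update dist[5] = 9
  Visit vertex 5 (distance=9)
  Visit vertex 2 (distance=13)

Step 3: Shortest path: 1 -> 6 -> 2
Total weight: 4 + 9 = 13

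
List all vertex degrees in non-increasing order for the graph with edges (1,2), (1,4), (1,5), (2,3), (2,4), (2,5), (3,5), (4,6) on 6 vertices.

Step 1: Count edges incident to each vertex:
  deg(1) = 3 (neighbors: 2, 4, 5)
  deg(2) = 4 (neighbors: 1, 3, 4, 5)
  deg(3) = 2 (neighbors: 2, 5)
  deg(4) = 3 (neighbors: 1, 2, 6)
  deg(5) = 3 (neighbors: 1, 2, 3)
  deg(6) = 1 (neighbors: 4)

Step 2: Sort degrees in non-increasing order:
  Degrees: [3, 4, 2, 3, 3, 1] -> sorted: [4, 3, 3, 3, 2, 1]

Degree sequence: [4, 3, 3, 3, 2, 1]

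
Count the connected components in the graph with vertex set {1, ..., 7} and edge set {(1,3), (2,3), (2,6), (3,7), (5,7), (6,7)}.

Step 1: Build adjacency list from edges:
  1: 3
  2: 3, 6
  3: 1, 2, 7
  4: (none)
  5: 7
  6: 2, 7
  7: 3, 5, 6

Step 2: Run BFS/DFS from vertex 1:
  Visited: {1, 3, 2, 7, 6, 5}
  Reached 6 of 7 vertices

Step 3: Only 6 of 7 vertices reached. Graph is disconnected.
Connected components: {1, 2, 3, 5, 6, 7}, {4}
Number of connected components: 2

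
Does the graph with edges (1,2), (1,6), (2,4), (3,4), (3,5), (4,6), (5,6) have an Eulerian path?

Step 1: Find the degree of each vertex:
  deg(1) = 2
  deg(2) = 2
  deg(3) = 2
  deg(4) = 3
  deg(5) = 2
  deg(6) = 3

Step 2: Count vertices with odd degree:
  Odd-degree vertices: 4, 6 (2 total)

Step 3: Apply Euler's theorem:
  - Eulerian circuit exists iff graph is connected and all vertices have even degree
  - Eulerian path exists iff graph is connected and has 0 or 2 odd-degree vertices

Graph is connected with exactly 2 odd-degree vertices (4, 6).
Eulerian path exists (starting and ending at the odd-degree vertices), but no Eulerian circuit.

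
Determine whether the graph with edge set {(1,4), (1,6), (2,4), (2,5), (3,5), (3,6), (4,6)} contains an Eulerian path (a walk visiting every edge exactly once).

Step 1: Find the degree of each vertex:
  deg(1) = 2
  deg(2) = 2
  deg(3) = 2
  deg(4) = 3
  deg(5) = 2
  deg(6) = 3

Step 2: Count vertices with odd degree:
  Odd-degree vertices: 4, 6 (2 total)

Step 3: Apply Euler's theorem:
  - Eulerian circuit exists iff graph is connected and all vertices have even degree
  - Eulerian path exists iff graph is connected and has 0 or 2 odd-degree vertices

Graph is connected with exactly 2 odd-degree vertices (4, 6).
Eulerian path exists (starting and ending at the odd-degree vertices), but no Eulerian circuit.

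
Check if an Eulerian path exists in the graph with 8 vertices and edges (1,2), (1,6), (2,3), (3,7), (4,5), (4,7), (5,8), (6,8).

Step 1: Find the degree of each vertex:
  deg(1) = 2
  deg(2) = 2
  deg(3) = 2
  deg(4) = 2
  deg(5) = 2
  deg(6) = 2
  deg(7) = 2
  deg(8) = 2

Step 2: Count vertices with odd degree:
  All vertices have even degree (0 odd-degree vertices)

Step 3: Apply Euler's theorem:
  - Eulerian circuit exists iff graph is connected and all vertices have even degree
  - Eulerian path exists iff graph is connected and has 0 or 2 odd-degree vertices

Graph is connected with 0 odd-degree vertices.
Both Eulerian circuit and Eulerian path exist.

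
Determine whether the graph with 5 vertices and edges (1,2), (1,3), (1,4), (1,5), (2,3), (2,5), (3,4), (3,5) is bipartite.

Step 1: Attempt 2-coloring using BFS:
  Start at vertex 1, assign color 0
  Color vertex 2 with color 1 (neighbor of 1)
  Color vertex 3 with color 1 (neighbor of 1)
  Color vertex 4 with color 1 (neighbor of 1)
  Color vertex 5 with color 1 (neighbor of 1)

Step 2: Conflict found! Vertices 2 and 3 are adjacent but have the same color.
This means the graph contains an odd cycle.

The graph is NOT bipartite.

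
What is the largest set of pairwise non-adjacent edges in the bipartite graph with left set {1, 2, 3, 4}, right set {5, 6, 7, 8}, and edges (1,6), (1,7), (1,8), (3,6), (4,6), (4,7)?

Step 1: List the neighbors of each left vertex:
  1: 6, 7, 8
  2: (none)
  3: 6
  4: 6, 7

Step 2: Greedily match left vertices, then look for augmenting paths:
  Match 1 -- 8
  Match 3 -- 6
  Match 4 -- 7
  No augmenting path remains.

Step 3: Verify this is maximum:
  Matching has size 3. The vertex set {1, 3, 4} covers every edge and has size 3; any matching has at most one edge per cover vertex, so 3 is maximum (König's theorem).

Maximum matching: {(1,8), (3,6), (4,7)}
Size: 3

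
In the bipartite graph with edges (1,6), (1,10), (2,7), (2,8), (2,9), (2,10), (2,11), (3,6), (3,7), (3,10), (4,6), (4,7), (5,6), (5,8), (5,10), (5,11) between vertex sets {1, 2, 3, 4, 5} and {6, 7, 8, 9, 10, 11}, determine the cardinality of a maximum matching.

Step 1: List the neighbors of each left vertex:
  1: 6, 10
  2: 7, 8, 9, 10, 11
  3: 6, 7, 10
  4: 6, 7
  5: 6, 8, 10, 11

Step 2: Greedily match left vertices, then look for augmenting paths:
  Match 1 -- 6
  Match 2 -- 9
  Match 3 -- 10
  Match 4 -- 7
  Match 5 -- 8
  No augmenting path remains.

Step 3: Verify this is maximum:
  Matching size 5 = min(|L|, |R|) = min(5, 6), which is an upper bound, so this matching is maximum.

Maximum matching: {(1,6), (2,9), (3,10), (4,7), (5,8)}
Size: 5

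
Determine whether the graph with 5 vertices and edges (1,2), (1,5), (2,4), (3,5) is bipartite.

Step 1: Attempt 2-coloring using BFS:
  Start at vertex 1, assign color 0
  Color vertex 2 with color 1 (neighbor of 1)
  Color vertex 5 with color 1 (neighbor of 1)
  Color vertex 4 with color 0 (neighbor of 2)
  Color vertex 3 with color 0 (neighbor of 5)

Step 2: 2-coloring succeeded. No conflicts found.
  Set A (color 0): {1, 3, 4}
  Set B (color 1): {2, 5}

The graph is bipartite with partition {1, 3, 4}, {2, 5}.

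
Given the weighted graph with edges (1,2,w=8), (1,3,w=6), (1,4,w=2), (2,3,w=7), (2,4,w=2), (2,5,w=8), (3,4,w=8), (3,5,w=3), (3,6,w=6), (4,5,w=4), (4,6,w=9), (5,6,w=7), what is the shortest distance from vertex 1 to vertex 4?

Step 1: Build adjacency list with weights:
  1: 2(w=8), 3(w=6), 4(w=2)
  2: 1(w=8), 3(w=7), 4(w=2), 5(w=8)
  3: 1(w=6), 2(w=7), 4(w=8), 5(w=3), 6(w=6)
  4: 1(w=2), 2(w=2), 3(w=8), 5(w=4), 6(w=9)
  5: 2(w=8), 3(w=3), 4(w=4), 6(w=7)
  6: 3(w=6), 4(w=9), 5(w=7)

Step 2: Apply Dijkstra's algorithm from vertex 1:
  Visit vertex 1 (distance=0)
    Update dist[2] = 8
    Update dist[3] = 6
    Update dist[4] = 2
  Visit vertex 4 (distance=2)
    Update dist[2] = 4
    Update dist[5] = 6
    Update dist[6] = 11

Step 3: Shortest path: 1 -> 4
Total weight: 2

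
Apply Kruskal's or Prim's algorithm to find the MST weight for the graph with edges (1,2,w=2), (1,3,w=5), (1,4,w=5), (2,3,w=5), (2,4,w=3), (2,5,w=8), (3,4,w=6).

Apply Kruskal's algorithm (sort edges by weight, add if no cycle):

Sorted edges by weight:
  (1,2) w=2
  (2,4) w=3
  (1,3) w=5
  (1,4) w=5
  (2,3) w=5
  (3,4) w=6
  (2,5) w=8

Add edge (1,2) w=2 -- no cycle. Running total: 2
Add edge (2,4) w=3 -- no cycle. Running total: 5
Add edge (1,3) w=5 -- no cycle. Running total: 10
Skip edge (1,4) w=5 -- would create cycle
Skip edge (2,3) w=5 -- would create cycle
Skip edge (3,4) w=6 -- would create cycle
Add edge (2,5) w=8 -- no cycle. Running total: 18

MST edges: (1,2,w=2), (2,4,w=3), (1,3,w=5), (2,5,w=8)
Total MST weight: 2 + 3 + 5 + 8 = 18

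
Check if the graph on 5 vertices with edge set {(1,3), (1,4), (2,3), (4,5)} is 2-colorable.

Step 1: Attempt 2-coloring using BFS:
  Start at vertex 1, assign color 0
  Color vertex 3 with color 1 (neighbor of 1)
  Color vertex 4 with color 1 (neighbor of 1)
  Color vertex 2 with color 0 (neighbor of 3)
  Color vertex 5 with color 0 (neighbor of 4)

Step 2: 2-coloring succeeded. No conflicts found.
  Set A (color 0): {1, 2, 5}
  Set B (color 1): {3, 4}

The graph is bipartite with partition {1, 2, 5}, {3, 4}.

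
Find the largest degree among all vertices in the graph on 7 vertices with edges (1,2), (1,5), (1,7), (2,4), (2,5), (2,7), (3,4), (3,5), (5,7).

Step 1: Count edges incident to each vertex:
  deg(1) = 3 (neighbors: 2, 5, 7)
  deg(2) = 4 (neighbors: 1, 4, 5, 7)
  deg(3) = 2 (neighbors: 4, 5)
  deg(4) = 2 (neighbors: 2, 3)
  deg(5) = 4 (neighbors: 1, 2, 3, 7)
  deg(6) = 0 (neighbors: none)
  deg(7) = 3 (neighbors: 1, 2, 5)

Step 2: Find maximum:
  max(3, 4, 2, 2, 4, 0, 3) = 4 (vertex 2)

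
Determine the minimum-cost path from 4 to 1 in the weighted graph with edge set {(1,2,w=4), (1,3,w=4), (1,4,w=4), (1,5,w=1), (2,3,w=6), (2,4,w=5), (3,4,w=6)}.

Step 1: Build adjacency list with weights:
  1: 2(w=4), 3(w=4), 4(w=4), 5(w=1)
  2: 1(w=4), 3(w=6), 4(w=5)
  3: 1(w=4), 2(w=6), 4(w=6)
  4: 1(w=4), 2(w=5), 3(w=6)
  5: 1(w=1)

Step 2: Apply Dijkstra's algorithm from vertex 4:
  Visit vertex 4 (distance=0)
    Update dist[1] = 4
    Update dist[2] = 5
    Update dist[3] = 6
  Visit vertex 1 (distance=4)
    Update dist[5] = 5

Step 3: Shortest path: 4 -> 1
Total weight: 4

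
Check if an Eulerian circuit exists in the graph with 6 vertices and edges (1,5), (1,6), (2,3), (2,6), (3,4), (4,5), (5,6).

Step 1: Find the degree of each vertex:
  deg(1) = 2
  deg(2) = 2
  deg(3) = 2
  deg(4) = 2
  deg(5) = 3
  deg(6) = 3

Step 2: Count vertices with odd degree:
  Odd-degree vertices: 5, 6 (2 total)

Step 3: Apply Euler's theorem:
  - Eulerian circuit exists iff graph is connected and all vertices have even degree
  - Eulerian path exists iff graph is connected and has 0 or 2 odd-degree vertices

Graph is connected with exactly 2 odd-degree vertices (5, 6).
Eulerian path exists (starting and ending at the odd-degree vertices), but no Eulerian circuit.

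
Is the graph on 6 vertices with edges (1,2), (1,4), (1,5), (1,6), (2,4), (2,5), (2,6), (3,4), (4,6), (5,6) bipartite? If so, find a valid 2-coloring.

Step 1: Attempt 2-coloring using BFS:
  Start at vertex 1, assign color 0
  Color vertex 2 with color 1 (neighbor of 1)
  Color vertex 4 with color 1 (neighbor of 1)
  Color vertex 5 with color 1 (neighbor of 1)
  Color vertex 6 with color 1 (neighbor of 1)

Step 2: Conflict found! Vertices 2 and 4 are adjacent but have the same color.
This means the graph contains an odd cycle.

The graph is NOT bipartite.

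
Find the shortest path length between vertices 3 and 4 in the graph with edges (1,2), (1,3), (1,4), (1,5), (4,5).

Step 1: Build adjacency list:
  1: 2, 3, 4, 5
  2: 1
  3: 1
  4: 1, 5
  5: 1, 4

Step 2: BFS from vertex 3 to find shortest path to 4:
  vertex 1 reached at distance 1
  vertex 2 reached at distance 2
  vertex 4 reached at distance 2

Step 3: Shortest path: 3 -> 1 -> 4
Path length: 2 edges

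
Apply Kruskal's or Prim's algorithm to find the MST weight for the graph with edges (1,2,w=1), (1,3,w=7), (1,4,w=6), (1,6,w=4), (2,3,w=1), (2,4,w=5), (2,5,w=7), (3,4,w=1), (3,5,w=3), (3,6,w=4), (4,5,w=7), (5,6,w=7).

Apply Kruskal's algorithm (sort edges by weight, add if no cycle):

Sorted edges by weight:
  (1,2) w=1
  (2,3) w=1
  (3,4) w=1
  (3,5) w=3
  (1,6) w=4
  (3,6) w=4
  (2,4) w=5
  (1,4) w=6
  (1,3) w=7
  (2,5) w=7
  (4,5) w=7
  (5,6) w=7

Add edge (1,2) w=1 -- no cycle. Running total: 1
Add edge (2,3) w=1 -- no cycle. Running total: 2
Add edge (3,4) w=1 -- no cycle. Running total: 3
Add edge (3,5) w=3 -- no cycle. Running total: 6
Add edge (1,6) w=4 -- no cycle. Running total: 10

MST edges: (1,2,w=1), (2,3,w=1), (3,4,w=1), (3,5,w=3), (1,6,w=4)
Total MST weight: 1 + 1 + 1 + 3 + 4 = 10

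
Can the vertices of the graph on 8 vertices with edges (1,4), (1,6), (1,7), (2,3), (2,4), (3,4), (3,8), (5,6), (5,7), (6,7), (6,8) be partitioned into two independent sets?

Step 1: Attempt 2-coloring using BFS:
  Start at vertex 1, assign color 0
  Color vertex 4 with color 1 (neighbor of 1)
  Color vertex 6 with color 1 (neighbor of 1)
  Color vertex 7 with color 1 (neighbor of 1)
  Color vertex 2 with color 0 (neighbor of 4)
  Color vertex 3 with color 0 (neighbor of 4)
  Color vertex 5 with color 0 (neighbor of 6)

Step 2: Conflict found! Vertices 6 and 7 are adjacent but have the same color.
This means the graph contains an odd cycle.

The graph is NOT bipartite.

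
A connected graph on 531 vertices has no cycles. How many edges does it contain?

A tree on n vertices always has exactly n - 1 edges.
For n = 531: edges = 531 - 1 = 530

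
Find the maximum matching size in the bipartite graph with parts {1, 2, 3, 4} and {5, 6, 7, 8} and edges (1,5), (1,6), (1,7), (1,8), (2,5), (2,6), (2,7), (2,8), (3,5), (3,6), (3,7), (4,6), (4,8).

Step 1: List the neighbors of each left vertex:
  1: 5, 6, 7, 8
  2: 5, 6, 7, 8
  3: 5, 6, 7
  4: 6, 8

Step 2: Greedily match left vertices, then look for augmenting paths:
  Match 1 -- 5
  Match 2 -- 6
  Match 3 -- 7
  Match 4 -- 8
  No augmenting path remains.

Step 3: Verify this is maximum:
  Matching size 4 = min(|L|, |R|) = min(4, 4), which is an upper bound, so this matching is maximum.

Maximum matching: {(1,5), (2,6), (3,7), (4,8)}
Size: 4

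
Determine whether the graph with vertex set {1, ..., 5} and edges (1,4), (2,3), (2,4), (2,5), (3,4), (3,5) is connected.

Step 1: Build adjacency list from edges:
  1: 4
  2: 3, 4, 5
  3: 2, 4, 5
  4: 1, 2, 3
  5: 2, 3

Step 2: Run BFS/DFS from vertex 1:
  Visited: {1, 4, 2, 3, 5}
  Reached 5 of 5 vertices

Step 3: All 5 vertices reached from vertex 1, so the graph is connected.
Answer: Yes, the graph is connected.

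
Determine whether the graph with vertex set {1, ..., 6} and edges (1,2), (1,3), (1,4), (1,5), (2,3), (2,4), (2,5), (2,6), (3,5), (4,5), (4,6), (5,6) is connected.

Step 1: Build adjacency list from edges:
  1: 2, 3, 4, 5
  2: 1, 3, 4, 5, 6
  3: 1, 2, 5
  4: 1, 2, 5, 6
  5: 1, 2, 3, 4, 6
  6: 2, 4, 5

Step 2: Run BFS/DFS from vertex 1:
  Visited: {1, 2, 3, 4, 5, 6}
  Reached 6 of 6 vertices

Step 3: All 6 vertices reached from vertex 1, so the graph is connected.
Answer: Yes, the graph is connected.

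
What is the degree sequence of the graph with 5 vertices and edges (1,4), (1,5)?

Step 1: Count edges incident to each vertex:
  deg(1) = 2 (neighbors: 4, 5)
  deg(2) = 0 (neighbors: none)
  deg(3) = 0 (neighbors: none)
  deg(4) = 1 (neighbors: 1)
  deg(5) = 1 (neighbors: 1)

Step 2: Sort degrees in non-increasing order:
  Degrees: [2, 0, 0, 1, 1] -> sorted: [2, 1, 1, 0, 0]

Degree sequence: [2, 1, 1, 0, 0]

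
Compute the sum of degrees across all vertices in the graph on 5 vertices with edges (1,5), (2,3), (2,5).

Step 1: Count edges incident to each vertex:
  deg(1) = 1 (neighbors: 5)
  deg(2) = 2 (neighbors: 3, 5)
  deg(3) = 1 (neighbors: 2)
  deg(4) = 0 (neighbors: none)
  deg(5) = 2 (neighbors: 1, 2)

Step 2: Sum all degrees:
  1 + 2 + 1 + 0 + 2 = 6

Verification: sum of degrees = 2 * |E| = 2 * 3 = 6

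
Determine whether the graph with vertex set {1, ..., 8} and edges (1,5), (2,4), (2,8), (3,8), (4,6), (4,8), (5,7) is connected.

Step 1: Build adjacency list from edges:
  1: 5
  2: 4, 8
  3: 8
  4: 2, 6, 8
  5: 1, 7
  6: 4
  7: 5
  8: 2, 3, 4

Step 2: Run BFS/DFS from vertex 1:
  Visited: {1, 5, 7}
  Reached 3 of 8 vertices

Step 3: Only 3 of 8 vertices reached. Graph is disconnected.
Connected components: {1, 5, 7}, {2, 3, 4, 6, 8}
Answer: No, the graph is not connected (2 components).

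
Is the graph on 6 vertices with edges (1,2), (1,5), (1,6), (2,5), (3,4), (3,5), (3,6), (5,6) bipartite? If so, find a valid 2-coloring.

Step 1: Attempt 2-coloring using BFS:
  Start at vertex 1, assign color 0
  Color vertex 2 with color 1 (neighbor of 1)
  Color vertex 5 with color 1 (neighbor of 1)
  Color vertex 6 with color 1 (neighbor of 1)

Step 2: Conflict found! Vertices 2 and 5 are adjacent but have the same color.
This means the graph contains an odd cycle.

The graph is NOT bipartite.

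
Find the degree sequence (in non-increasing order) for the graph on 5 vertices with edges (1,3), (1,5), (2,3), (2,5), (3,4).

Step 1: Count edges incident to each vertex:
  deg(1) = 2 (neighbors: 3, 5)
  deg(2) = 2 (neighbors: 3, 5)
  deg(3) = 3 (neighbors: 1, 2, 4)
  deg(4) = 1 (neighbors: 3)
  deg(5) = 2 (neighbors: 1, 2)

Step 2: Sort degrees in non-increasing order:
  Degrees: [2, 2, 3, 1, 2] -> sorted: [3, 2, 2, 2, 1]

Degree sequence: [3, 2, 2, 2, 1]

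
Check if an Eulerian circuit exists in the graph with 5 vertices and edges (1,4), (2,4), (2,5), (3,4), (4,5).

Step 1: Find the degree of each vertex:
  deg(1) = 1
  deg(2) = 2
  deg(3) = 1
  deg(4) = 4
  deg(5) = 2

Step 2: Count vertices with odd degree:
  Odd-degree vertices: 1, 3 (2 total)

Step 3: Apply Euler's theorem:
  - Eulerian circuit exists iff graph is connected and all vertices have even degree
  - Eulerian path exists iff graph is connected and has 0 or 2 odd-degree vertices

Graph is connected with exactly 2 odd-degree vertices (1, 3).
Eulerian path exists (starting and ending at the odd-degree vertices), but no Eulerian circuit.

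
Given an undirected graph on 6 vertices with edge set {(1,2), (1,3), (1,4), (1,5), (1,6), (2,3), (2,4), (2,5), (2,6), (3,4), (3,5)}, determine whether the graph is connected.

Step 1: Build adjacency list from edges:
  1: 2, 3, 4, 5, 6
  2: 1, 3, 4, 5, 6
  3: 1, 2, 4, 5
  4: 1, 2, 3
  5: 1, 2, 3
  6: 1, 2

Step 2: Run BFS/DFS from vertex 1:
  Visited: {1, 2, 3, 4, 5, 6}
  Reached 6 of 6 vertices

Step 3: All 6 vertices reached from vertex 1, so the graph is connected.
Answer: Yes, the graph is connected.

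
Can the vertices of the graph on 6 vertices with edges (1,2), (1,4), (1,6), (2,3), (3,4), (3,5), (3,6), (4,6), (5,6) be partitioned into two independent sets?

Step 1: Attempt 2-coloring using BFS:
  Start at vertex 1, assign color 0
  Color vertex 2 with color 1 (neighbor of 1)
  Color vertex 4 with color 1 (neighbor of 1)
  Color vertex 6 with color 1 (neighbor of 1)
  Color vertex 3 with color 0 (neighbor of 2)

Step 2: Conflict found! Vertices 4 and 6 are adjacent but have the same color.
This means the graph contains an odd cycle.

The graph is NOT bipartite.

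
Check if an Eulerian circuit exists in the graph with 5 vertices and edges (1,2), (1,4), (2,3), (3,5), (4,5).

Step 1: Find the degree of each vertex:
  deg(1) = 2
  deg(2) = 2
  deg(3) = 2
  deg(4) = 2
  deg(5) = 2

Step 2: Count vertices with odd degree:
  All vertices have even degree (0 odd-degree vertices)

Step 3: Apply Euler's theorem:
  - Eulerian circuit exists iff graph is connected and all vertices have even degree
  - Eulerian path exists iff graph is connected and has 0 or 2 odd-degree vertices

Graph is connected with 0 odd-degree vertices.
Both Eulerian circuit and Eulerian path exist.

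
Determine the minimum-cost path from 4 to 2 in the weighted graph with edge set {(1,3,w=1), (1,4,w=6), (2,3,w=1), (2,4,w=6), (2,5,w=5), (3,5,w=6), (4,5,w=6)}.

Step 1: Build adjacency list with weights:
  1: 3(w=1), 4(w=6)
  2: 3(w=1), 4(w=6), 5(w=5)
  3: 1(w=1), 2(w=1), 5(w=6)
  4: 1(w=6), 2(w=6), 5(w=6)
  5: 2(w=5), 3(w=6), 4(w=6)

Step 2: Apply Dijkstra's algorithm from vertex 4:
  Visit vertex 4 (distance=0)
    Update dist[1] = 6
    Update dist[2] = 6
    Update dist[5] = 6
  Visit vertex 1 (distance=6)
    Update dist[3] = 7
  Visit vertex 2 (distance=6)

Step 3: Shortest path: 4 -> 2
Total weight: 6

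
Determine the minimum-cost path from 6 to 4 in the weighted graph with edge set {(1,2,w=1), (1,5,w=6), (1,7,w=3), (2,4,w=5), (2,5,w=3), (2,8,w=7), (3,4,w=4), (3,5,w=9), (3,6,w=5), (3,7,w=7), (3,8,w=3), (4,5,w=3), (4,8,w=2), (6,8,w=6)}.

Step 1: Build adjacency list with weights:
  1: 2(w=1), 5(w=6), 7(w=3)
  2: 1(w=1), 4(w=5), 5(w=3), 8(w=7)
  3: 4(w=4), 5(w=9), 6(w=5), 7(w=7), 8(w=3)
  4: 2(w=5), 3(w=4), 5(w=3), 8(w=2)
  5: 1(w=6), 2(w=3), 3(w=9), 4(w=3)
  6: 3(w=5), 8(w=6)
  7: 1(w=3), 3(w=7)
  8: 2(w=7), 3(w=3), 4(w=2), 6(w=6)

Step 2: Apply Dijkstra's algorithm from vertex 6:
  Visit vertex 6 (distance=0)
    Update dist[3] = 5
    Update dist[8] = 6
  Visit vertex 3 (distance=5)
    Update dist[4] = 9
    Update dist[5] = 14
    Update dist[7] = 12
  Visit vertex 8 (distance=6)
    Update dist[2] = 13
    Update dist[4] = 8
  Visit vertex 4 (distance=8)
    Update dist[5] = 11

Step 3: Shortest path: 6 -> 8 -> 4
Total weight: 6 + 2 = 8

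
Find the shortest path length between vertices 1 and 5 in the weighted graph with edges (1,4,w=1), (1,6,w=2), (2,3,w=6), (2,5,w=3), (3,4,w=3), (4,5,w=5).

Step 1: Build adjacency list with weights:
  1: 4(w=1), 6(w=2)
  2: 3(w=6), 5(w=3)
  3: 2(w=6), 4(w=3)
  4: 1(w=1), 3(w=3), 5(w=5)
  5: 2(w=3), 4(w=5)
  6: 1(w=2)

Step 2: Apply Dijkstra's algorithm from vertex 1:
  Visit vertex 1 (distance=0)
    Update dist[4] = 1
    Update dist[6] = 2
  Visit vertex 4 (distance=1)
    Update dist[3] = 4
    Update dist[5] = 6
  Visit vertex 6 (distance=2)
  Visit vertex 3 (distance=4)
    Update dist[2] = 10
  Visit vertex 5 (distance=6)
    Update dist[2] = 9

Step 3: Shortest path: 1 -> 4 -> 5
Total weight: 1 + 5 = 6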